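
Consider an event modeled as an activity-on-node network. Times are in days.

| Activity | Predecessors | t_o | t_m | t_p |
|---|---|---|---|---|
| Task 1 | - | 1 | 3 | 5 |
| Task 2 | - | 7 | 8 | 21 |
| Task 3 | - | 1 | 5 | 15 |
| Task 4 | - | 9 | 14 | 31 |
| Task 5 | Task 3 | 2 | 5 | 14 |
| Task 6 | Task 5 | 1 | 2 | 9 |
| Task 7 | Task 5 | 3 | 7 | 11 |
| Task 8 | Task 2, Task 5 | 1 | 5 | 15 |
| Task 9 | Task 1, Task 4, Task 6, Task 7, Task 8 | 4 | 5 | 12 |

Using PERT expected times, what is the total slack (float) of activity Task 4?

te_Task 1 = (1 + 4·3 + 5)/6 = 18/6 = 3
te_Task 2 = (7 + 4·8 + 21)/6 = 60/6 = 10
te_Task 3 = (1 + 4·5 + 15)/6 = 36/6 = 6
te_Task 4 = (9 + 4·14 + 31)/6 = 96/6 = 16
te_Task 5 = (2 + 4·5 + 14)/6 = 36/6 = 6
te_Task 6 = (1 + 4·2 + 9)/6 = 18/6 = 3
te_Task 7 = (3 + 4·7 + 11)/6 = 42/6 = 7
te_Task 8 = (1 + 4·5 + 15)/6 = 36/6 = 6
te_Task 9 = (4 + 4·5 + 12)/6 = 36/6 = 6

Forward pass:
ES_Task 1 = 0; EF_Task 1 = 3
ES_Task 2 = 0; EF_Task 2 = 10
ES_Task 3 = 0; EF_Task 3 = 6
ES_Task 4 = 0; EF_Task 4 = 16
ES_Task 5 = 6; EF_Task 5 = 6+6 = 12
ES_Task 6 = 12; EF_Task 6 = 12+3 = 15
ES_Task 7 = 12; EF_Task 7 = 12+7 = 19
ES_Task 8 = max(EF_Task 2=10, EF_Task 5=12) = 12; EF_Task 8 = 12+6 = 18
ES_Task 9 = max(EF_Task 1=3, EF_Task 4=16, EF_Task 6=15, EF_Task 7=19, EF_Task 8=18) = 19; EF_Task 9 = 19+6 = 25
Expected project duration μ = 25 days. Critical path: Task 3 → Task 5 → Task 7 → Task 9.

Backward pass:
LF_Task 9 = 25; LS_Task 9 = 25−6 = 19
LF_Task 8 = LS_Task 9 = 19; LS_Task 8 = 19−6 = 13
LF_Task 7 = LS_Task 9 = 19; LS_Task 7 = 19−7 = 12
LF_Task 6 = LS_Task 9 = 19; LS_Task 6 = 19−3 = 16
LF_Task 5 = min(LS_Task 6=16, LS_Task 7=12, LS_Task 8=13) = 12; LS_Task 5 = 12−6 = 6
LF_Task 4 = LS_Task 9 = 19; LS_Task 4 = 19−16 = 3
LF_Task 3 = LS_Task 5 = 6; LS_Task 3 = 6−6 = 0
LF_Task 2 = LS_Task 8 = 13; LS_Task 2 = 13−10 = 3
LF_Task 1 = LS_Task 9 = 19; LS_Task 1 = 19−3 = 16
Slack_Task 4 = LS_Task 4 − ES_Task 4 = 3 − 0 = 3

3 days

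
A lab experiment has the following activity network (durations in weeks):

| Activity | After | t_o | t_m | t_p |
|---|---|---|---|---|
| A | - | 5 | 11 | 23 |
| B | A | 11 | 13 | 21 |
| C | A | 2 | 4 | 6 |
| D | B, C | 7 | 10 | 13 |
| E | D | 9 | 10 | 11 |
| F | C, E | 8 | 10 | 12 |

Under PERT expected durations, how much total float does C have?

10 weeks

te_A = (5 + 4·11 + 23)/6 = 72/6 = 12
te_B = (11 + 4·13 + 21)/6 = 84/6 = 14
te_C = (2 + 4·4 + 6)/6 = 24/6 = 4
te_D = (7 + 4·10 + 13)/6 = 60/6 = 10
te_E = (9 + 4·10 + 11)/6 = 60/6 = 10
te_F = (8 + 4·10 + 12)/6 = 60/6 = 10

Forward pass:
ES_A = 0; EF_A = 12
ES_B = 12; EF_B = 12+14 = 26
ES_C = 12; EF_C = 12+4 = 16
ES_D = max(EF_B=26, EF_C=16) = 26; EF_D = 26+10 = 36
ES_E = 36; EF_E = 36+10 = 46
ES_F = max(EF_C=16, EF_E=46) = 46; EF_F = 46+10 = 56
Expected project duration μ = 56 weeks. Critical path: A → B → D → E → F.

Backward pass:
LF_F = 56; LS_F = 56−10 = 46
LF_E = LS_F = 46; LS_E = 46−10 = 36
LF_D = LS_E = 36; LS_D = 36−10 = 26
LF_C = min(LS_D=26, LS_F=46) = 26; LS_C = 26−4 = 22
LF_B = LS_D = 26; LS_B = 26−14 = 12
LF_A = min(LS_B=12, LS_C=22) = 12; LS_A = 12−12 = 0
Slack_C = LS_C − ES_C = 22 − 12 = 10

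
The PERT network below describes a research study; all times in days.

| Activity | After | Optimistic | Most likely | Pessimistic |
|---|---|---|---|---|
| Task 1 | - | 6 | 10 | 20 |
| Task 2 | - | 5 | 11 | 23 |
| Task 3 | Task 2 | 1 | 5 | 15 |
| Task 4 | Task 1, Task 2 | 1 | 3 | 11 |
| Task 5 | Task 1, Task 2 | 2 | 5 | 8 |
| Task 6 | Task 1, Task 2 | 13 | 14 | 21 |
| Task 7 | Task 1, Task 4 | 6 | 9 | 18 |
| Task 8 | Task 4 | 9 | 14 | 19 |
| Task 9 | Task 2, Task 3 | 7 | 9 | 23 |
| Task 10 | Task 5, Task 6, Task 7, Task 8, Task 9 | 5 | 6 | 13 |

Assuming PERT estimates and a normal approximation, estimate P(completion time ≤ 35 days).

te_Task 1 = (6 + 4·10 + 20)/6 = 66/6 = 11; σ²_Task 1 = ((20−6)/6)² = 5.444
te_Task 2 = (5 + 4·11 + 23)/6 = 72/6 = 12; σ²_Task 2 = ((23−5)/6)² = 9.000
te_Task 3 = (1 + 4·5 + 15)/6 = 36/6 = 6; σ²_Task 3 = ((15−1)/6)² = 5.444
te_Task 4 = (1 + 4·3 + 11)/6 = 24/6 = 4; σ²_Task 4 = ((11−1)/6)² = 2.778
te_Task 5 = (2 + 4·5 + 8)/6 = 30/6 = 5; σ²_Task 5 = ((8−2)/6)² = 1.000
te_Task 6 = (13 + 4·14 + 21)/6 = 90/6 = 15; σ²_Task 6 = ((21−13)/6)² = 1.778
te_Task 7 = (6 + 4·9 + 18)/6 = 60/6 = 10; σ²_Task 7 = ((18−6)/6)² = 4.000
te_Task 8 = (9 + 4·14 + 19)/6 = 84/6 = 14; σ²_Task 8 = ((19−9)/6)² = 2.778
te_Task 9 = (7 + 4·9 + 23)/6 = 66/6 = 11; σ²_Task 9 = ((23−7)/6)² = 7.111
te_Task 10 = (5 + 4·6 + 13)/6 = 42/6 = 7; σ²_Task 10 = ((13−5)/6)² = 1.778

Forward pass:
ES_Task 1 = 0; EF_Task 1 = 11
ES_Task 2 = 0; EF_Task 2 = 12
ES_Task 3 = 12; EF_Task 3 = 12+6 = 18
ES_Task 4 = max(EF_Task 1=11, EF_Task 2=12) = 12; EF_Task 4 = 12+4 = 16
ES_Task 5 = max(EF_Task 1=11, EF_Task 2=12) = 12; EF_Task 5 = 12+5 = 17
ES_Task 6 = max(EF_Task 1=11, EF_Task 2=12) = 12; EF_Task 6 = 12+15 = 27
ES_Task 7 = max(EF_Task 1=11, EF_Task 4=16) = 16; EF_Task 7 = 16+10 = 26
ES_Task 8 = 16; EF_Task 8 = 16+14 = 30
ES_Task 9 = max(EF_Task 2=12, EF_Task 3=18) = 18; EF_Task 9 = 18+11 = 29
ES_Task 10 = max(EF_Task 5=17, EF_Task 6=27, EF_Task 7=26, EF_Task 8=30, EF_Task 9=29) = 30; EF_Task 10 = 30+7 = 37
Expected project duration μ = 37 days. Critical path: Task 2 → Task 4 → Task 8 → Task 10.

Variance along critical path = 9.000 + 2.778 + 2.778 + 1.778 = 16.333; σ = √16.333 = 4.041 days.
Z = (35 − 37) / 4.041 = -0.495
P(T ≤ 35) = Φ(-0.495) ≈ 0.310

0.310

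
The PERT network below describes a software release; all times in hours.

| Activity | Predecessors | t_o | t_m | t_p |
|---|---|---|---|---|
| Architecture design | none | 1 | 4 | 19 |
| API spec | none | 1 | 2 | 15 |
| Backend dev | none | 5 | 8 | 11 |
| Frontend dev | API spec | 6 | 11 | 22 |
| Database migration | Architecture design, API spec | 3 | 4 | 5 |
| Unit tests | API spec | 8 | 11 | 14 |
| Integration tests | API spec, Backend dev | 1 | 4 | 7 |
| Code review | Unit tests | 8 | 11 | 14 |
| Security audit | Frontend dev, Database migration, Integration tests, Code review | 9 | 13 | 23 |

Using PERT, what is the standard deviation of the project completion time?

te_Architecture design = (1 + 4·4 + 19)/6 = 36/6 = 6; σ²_Architecture design = ((19−1)/6)² = 9.000
te_API spec = (1 + 4·2 + 15)/6 = 24/6 = 4; σ²_API spec = ((15−1)/6)² = 5.444
te_Backend dev = (5 + 4·8 + 11)/6 = 48/6 = 8; σ²_Backend dev = ((11−5)/6)² = 1.000
te_Frontend dev = (6 + 4·11 + 22)/6 = 72/6 = 12; σ²_Frontend dev = ((22−6)/6)² = 7.111
te_Database migration = (3 + 4·4 + 5)/6 = 24/6 = 4; σ²_Database migration = ((5−3)/6)² = 0.111
te_Unit tests = (8 + 4·11 + 14)/6 = 66/6 = 11; σ²_Unit tests = ((14−8)/6)² = 1.000
te_Integration tests = (1 + 4·4 + 7)/6 = 24/6 = 4; σ²_Integration tests = ((7−1)/6)² = 1.000
te_Code review = (8 + 4·11 + 14)/6 = 66/6 = 11; σ²_Code review = ((14−8)/6)² = 1.000
te_Security audit = (9 + 4·13 + 23)/6 = 84/6 = 14; σ²_Security audit = ((23−9)/6)² = 5.444

Forward pass:
ES_Architecture design = 0; EF_Architecture design = 6
ES_API spec = 0; EF_API spec = 4
ES_Backend dev = 0; EF_Backend dev = 8
ES_Frontend dev = 4; EF_Frontend dev = 4+12 = 16
ES_Database migration = max(EF_Architecture design=6, EF_API spec=4) = 6; EF_Database migration = 6+4 = 10
ES_Unit tests = 4; EF_Unit tests = 4+11 = 15
ES_Integration tests = max(EF_API spec=4, EF_Backend dev=8) = 8; EF_Integration tests = 8+4 = 12
ES_Code review = 15; EF_Code review = 15+11 = 26
ES_Security audit = max(EF_Frontend dev=16, EF_Database migration=10, EF_Integration tests=12, EF_Code review=26) = 26; EF_Security audit = 26+14 = 40
Expected project duration μ = 40 hours. Critical path: API spec → Unit tests → Code review → Security audit.

Variance along critical path = 5.444 + 1.000 + 1.000 + 5.444 = 12.889
σ = √12.889 = 3.590 hours

3.59 hours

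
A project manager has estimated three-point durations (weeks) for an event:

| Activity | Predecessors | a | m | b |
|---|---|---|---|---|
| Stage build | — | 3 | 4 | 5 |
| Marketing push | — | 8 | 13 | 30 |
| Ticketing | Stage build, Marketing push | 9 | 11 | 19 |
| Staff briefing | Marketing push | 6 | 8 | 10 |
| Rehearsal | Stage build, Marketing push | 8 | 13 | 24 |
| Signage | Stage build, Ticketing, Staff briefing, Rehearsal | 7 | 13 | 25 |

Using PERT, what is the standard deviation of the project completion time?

te_Stage build = (3 + 4·4 + 5)/6 = 24/6 = 4; σ²_Stage build = ((5−3)/6)² = 0.111
te_Marketing push = (8 + 4·13 + 30)/6 = 90/6 = 15; σ²_Marketing push = ((30−8)/6)² = 13.444
te_Ticketing = (9 + 4·11 + 19)/6 = 72/6 = 12; σ²_Ticketing = ((19−9)/6)² = 2.778
te_Staff briefing = (6 + 4·8 + 10)/6 = 48/6 = 8; σ²_Staff briefing = ((10−6)/6)² = 0.444
te_Rehearsal = (8 + 4·13 + 24)/6 = 84/6 = 14; σ²_Rehearsal = ((24−8)/6)² = 7.111
te_Signage = (7 + 4·13 + 25)/6 = 84/6 = 14; σ²_Signage = ((25−7)/6)² = 9.000

Forward pass:
ES_Stage build = 0; EF_Stage build = 4
ES_Marketing push = 0; EF_Marketing push = 15
ES_Ticketing = max(EF_Stage build=4, EF_Marketing push=15) = 15; EF_Ticketing = 15+12 = 27
ES_Staff briefing = 15; EF_Staff briefing = 15+8 = 23
ES_Rehearsal = max(EF_Stage build=4, EF_Marketing push=15) = 15; EF_Rehearsal = 15+14 = 29
ES_Signage = max(EF_Stage build=4, EF_Ticketing=27, EF_Staff briefing=23, EF_Rehearsal=29) = 29; EF_Signage = 29+14 = 43
Expected project duration μ = 43 weeks. Critical path: Marketing push → Rehearsal → Signage.

Variance along critical path = 13.444 + 7.111 + 9.000 = 29.556
σ = √29.556 = 5.437 weeks

5.44 weeks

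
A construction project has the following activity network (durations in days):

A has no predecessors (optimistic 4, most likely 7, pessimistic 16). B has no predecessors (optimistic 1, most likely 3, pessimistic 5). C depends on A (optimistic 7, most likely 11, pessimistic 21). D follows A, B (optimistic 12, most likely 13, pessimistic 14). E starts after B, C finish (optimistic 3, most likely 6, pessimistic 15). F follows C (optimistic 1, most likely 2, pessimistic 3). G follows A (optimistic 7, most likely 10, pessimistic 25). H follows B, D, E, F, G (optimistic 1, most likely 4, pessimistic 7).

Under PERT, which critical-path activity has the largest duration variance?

te_A = (4 + 4·7 + 16)/6 = 48/6 = 8; σ²_A = ((16−4)/6)² = 4.000
te_B = (1 + 4·3 + 5)/6 = 18/6 = 3; σ²_B = ((5−1)/6)² = 0.444
te_C = (7 + 4·11 + 21)/6 = 72/6 = 12; σ²_C = ((21−7)/6)² = 5.444
te_D = (12 + 4·13 + 14)/6 = 78/6 = 13; σ²_D = ((14−12)/6)² = 0.111
te_E = (3 + 4·6 + 15)/6 = 42/6 = 7; σ²_E = ((15−3)/6)² = 4.000
te_F = (1 + 4·2 + 3)/6 = 12/6 = 2; σ²_F = ((3−1)/6)² = 0.111
te_G = (7 + 4·10 + 25)/6 = 72/6 = 12; σ²_G = ((25−7)/6)² = 9.000
te_H = (1 + 4·4 + 7)/6 = 24/6 = 4; σ²_H = ((7−1)/6)² = 1.000

Forward pass:
ES_A = 0; EF_A = 8
ES_B = 0; EF_B = 3
ES_C = 8; EF_C = 8+12 = 20
ES_D = max(EF_A=8, EF_B=3) = 8; EF_D = 8+13 = 21
ES_E = max(EF_B=3, EF_C=20) = 20; EF_E = 20+7 = 27
ES_F = 20; EF_F = 20+2 = 22
ES_G = 8; EF_G = 8+12 = 20
ES_H = max(EF_B=3, EF_D=21, EF_E=27, EF_F=22, EF_G=20) = 27; EF_H = 27+4 = 31
Expected project duration μ = 31 days. Critical path: A → C → E → H.

Variances on critical path: σ²_A=4.000, σ²_C=5.444, σ²_E=4.000, σ²_H=1.000.
Largest is σ²_C = 5.444.

C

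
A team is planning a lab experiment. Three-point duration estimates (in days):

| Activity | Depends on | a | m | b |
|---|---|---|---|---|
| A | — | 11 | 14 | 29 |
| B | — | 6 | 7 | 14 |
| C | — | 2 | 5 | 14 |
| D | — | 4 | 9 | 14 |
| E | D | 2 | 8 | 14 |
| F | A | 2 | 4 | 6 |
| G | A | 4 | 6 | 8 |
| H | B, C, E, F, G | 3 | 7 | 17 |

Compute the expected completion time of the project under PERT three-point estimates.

te_A = (11 + 4·14 + 29)/6 = 96/6 = 16
te_B = (6 + 4·7 + 14)/6 = 48/6 = 8
te_C = (2 + 4·5 + 14)/6 = 36/6 = 6
te_D = (4 + 4·9 + 14)/6 = 54/6 = 9
te_E = (2 + 4·8 + 14)/6 = 48/6 = 8
te_F = (2 + 4·4 + 6)/6 = 24/6 = 4
te_G = (4 + 4·6 + 8)/6 = 36/6 = 6
te_H = (3 + 4·7 + 17)/6 = 48/6 = 8

Forward pass:
ES_A = 0; EF_A = 16
ES_B = 0; EF_B = 8
ES_C = 0; EF_C = 6
ES_D = 0; EF_D = 9
ES_E = 9; EF_E = 9+8 = 17
ES_F = 16; EF_F = 16+4 = 20
ES_G = 16; EF_G = 16+6 = 22
ES_H = max(EF_B=8, EF_C=6, EF_E=17, EF_F=20, EF_G=22) = 22; EF_H = 22+8 = 30
Expected project duration μ = 30 days. Critical path: A → G → H.

30 days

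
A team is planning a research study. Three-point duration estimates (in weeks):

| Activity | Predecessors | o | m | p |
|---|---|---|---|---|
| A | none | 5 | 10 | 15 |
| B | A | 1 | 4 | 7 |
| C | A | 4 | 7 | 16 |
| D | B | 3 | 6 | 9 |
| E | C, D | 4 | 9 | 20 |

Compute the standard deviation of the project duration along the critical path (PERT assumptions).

3.45 weeks

te_A = (5 + 4·10 + 15)/6 = 60/6 = 10; σ²_A = ((15−5)/6)² = 2.778
te_B = (1 + 4·4 + 7)/6 = 24/6 = 4; σ²_B = ((7−1)/6)² = 1.000
te_C = (4 + 4·7 + 16)/6 = 48/6 = 8; σ²_C = ((16−4)/6)² = 4.000
te_D = (3 + 4·6 + 9)/6 = 36/6 = 6; σ²_D = ((9−3)/6)² = 1.000
te_E = (4 + 4·9 + 20)/6 = 60/6 = 10; σ²_E = ((20−4)/6)² = 7.111

Forward pass:
ES_A = 0; EF_A = 10
ES_B = 10; EF_B = 10+4 = 14
ES_C = 10; EF_C = 10+8 = 18
ES_D = 14; EF_D = 14+6 = 20
ES_E = max(EF_C=18, EF_D=20) = 20; EF_E = 20+10 = 30
Expected project duration μ = 30 weeks. Critical path: A → B → D → E.

Variance along critical path = 2.778 + 1.000 + 1.000 + 7.111 = 11.889
σ = √11.889 = 3.448 weeks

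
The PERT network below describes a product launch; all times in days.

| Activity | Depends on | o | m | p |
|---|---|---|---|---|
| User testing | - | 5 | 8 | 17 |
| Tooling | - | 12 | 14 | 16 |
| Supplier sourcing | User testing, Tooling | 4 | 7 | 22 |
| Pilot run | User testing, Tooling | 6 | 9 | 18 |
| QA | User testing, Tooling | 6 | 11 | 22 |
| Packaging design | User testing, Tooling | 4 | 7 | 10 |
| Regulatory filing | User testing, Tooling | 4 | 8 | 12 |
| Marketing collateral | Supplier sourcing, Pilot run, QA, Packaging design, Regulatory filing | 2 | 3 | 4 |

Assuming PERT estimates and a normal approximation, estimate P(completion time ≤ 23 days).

0.015

te_User testing = (5 + 4·8 + 17)/6 = 54/6 = 9; σ²_User testing = ((17−5)/6)² = 4.000
te_Tooling = (12 + 4·14 + 16)/6 = 84/6 = 14; σ²_Tooling = ((16−12)/6)² = 0.444
te_Supplier sourcing = (4 + 4·7 + 22)/6 = 54/6 = 9; σ²_Supplier sourcing = ((22−4)/6)² = 9.000
te_Pilot run = (6 + 4·9 + 18)/6 = 60/6 = 10; σ²_Pilot run = ((18−6)/6)² = 4.000
te_QA = (6 + 4·11 + 22)/6 = 72/6 = 12; σ²_QA = ((22−6)/6)² = 7.111
te_Packaging design = (4 + 4·7 + 10)/6 = 42/6 = 7; σ²_Packaging design = ((10−4)/6)² = 1.000
te_Regulatory filing = (4 + 4·8 + 12)/6 = 48/6 = 8; σ²_Regulatory filing = ((12−4)/6)² = 1.778
te_Marketing collateral = (2 + 4·3 + 4)/6 = 18/6 = 3; σ²_Marketing collateral = ((4−2)/6)² = 0.111

Forward pass:
ES_User testing = 0; EF_User testing = 9
ES_Tooling = 0; EF_Tooling = 14
ES_Supplier sourcing = max(EF_User testing=9, EF_Tooling=14) = 14; EF_Supplier sourcing = 14+9 = 23
ES_Pilot run = max(EF_User testing=9, EF_Tooling=14) = 14; EF_Pilot run = 14+10 = 24
ES_QA = max(EF_User testing=9, EF_Tooling=14) = 14; EF_QA = 14+12 = 26
ES_Packaging design = max(EF_User testing=9, EF_Tooling=14) = 14; EF_Packaging design = 14+7 = 21
ES_Regulatory filing = max(EF_User testing=9, EF_Tooling=14) = 14; EF_Regulatory filing = 14+8 = 22
ES_Marketing collateral = max(EF_Supplier sourcing=23, EF_Pilot run=24, EF_QA=26, EF_Packaging design=21, EF_Regulatory filing=22) = 26; EF_Marketing collateral = 26+3 = 29
Expected project duration μ = 29 days. Critical path: Tooling → QA → Marketing collateral.

Variance along critical path = 0.444 + 7.111 + 0.111 = 7.667; σ = √7.667 = 2.769 days.
Z = (23 − 29) / 2.769 = -2.167
P(T ≤ 23) = Φ(-2.167) ≈ 0.015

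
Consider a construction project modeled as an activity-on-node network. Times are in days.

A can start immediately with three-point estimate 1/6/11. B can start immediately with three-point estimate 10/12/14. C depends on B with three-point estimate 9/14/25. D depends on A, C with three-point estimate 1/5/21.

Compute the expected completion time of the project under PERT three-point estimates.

34 days

te_A = (1 + 4·6 + 11)/6 = 36/6 = 6
te_B = (10 + 4·12 + 14)/6 = 72/6 = 12
te_C = (9 + 4·14 + 25)/6 = 90/6 = 15
te_D = (1 + 4·5 + 21)/6 = 42/6 = 7

Forward pass:
ES_A = 0; EF_A = 6
ES_B = 0; EF_B = 12
ES_C = 12; EF_C = 12+15 = 27
ES_D = max(EF_A=6, EF_C=27) = 27; EF_D = 27+7 = 34
Expected project duration μ = 34 days. Critical path: B → C → D.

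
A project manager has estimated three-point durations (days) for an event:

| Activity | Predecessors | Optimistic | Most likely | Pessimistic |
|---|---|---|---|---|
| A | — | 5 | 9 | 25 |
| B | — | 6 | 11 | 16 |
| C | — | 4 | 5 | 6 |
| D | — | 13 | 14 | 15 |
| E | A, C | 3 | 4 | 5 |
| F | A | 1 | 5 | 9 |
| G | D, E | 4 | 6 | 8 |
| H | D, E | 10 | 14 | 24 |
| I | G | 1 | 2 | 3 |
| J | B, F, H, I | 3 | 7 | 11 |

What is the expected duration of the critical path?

te_A = (5 + 4·9 + 25)/6 = 66/6 = 11
te_B = (6 + 4·11 + 16)/6 = 66/6 = 11
te_C = (4 + 4·5 + 6)/6 = 30/6 = 5
te_D = (13 + 4·14 + 15)/6 = 84/6 = 14
te_E = (3 + 4·4 + 5)/6 = 24/6 = 4
te_F = (1 + 4·5 + 9)/6 = 30/6 = 5
te_G = (4 + 4·6 + 8)/6 = 36/6 = 6
te_H = (10 + 4·14 + 24)/6 = 90/6 = 15
te_I = (1 + 4·2 + 3)/6 = 12/6 = 2
te_J = (3 + 4·7 + 11)/6 = 42/6 = 7

Forward pass:
ES_A = 0; EF_A = 11
ES_B = 0; EF_B = 11
ES_C = 0; EF_C = 5
ES_D = 0; EF_D = 14
ES_E = max(EF_A=11, EF_C=5) = 11; EF_E = 11+4 = 15
ES_F = 11; EF_F = 11+5 = 16
ES_G = max(EF_D=14, EF_E=15) = 15; EF_G = 15+6 = 21
ES_H = max(EF_D=14, EF_E=15) = 15; EF_H = 15+15 = 30
ES_I = 21; EF_I = 21+2 = 23
ES_J = max(EF_B=11, EF_F=16, EF_H=30, EF_I=23) = 30; EF_J = 30+7 = 37
Expected project duration μ = 37 days. Critical path: A → E → H → J.

37 days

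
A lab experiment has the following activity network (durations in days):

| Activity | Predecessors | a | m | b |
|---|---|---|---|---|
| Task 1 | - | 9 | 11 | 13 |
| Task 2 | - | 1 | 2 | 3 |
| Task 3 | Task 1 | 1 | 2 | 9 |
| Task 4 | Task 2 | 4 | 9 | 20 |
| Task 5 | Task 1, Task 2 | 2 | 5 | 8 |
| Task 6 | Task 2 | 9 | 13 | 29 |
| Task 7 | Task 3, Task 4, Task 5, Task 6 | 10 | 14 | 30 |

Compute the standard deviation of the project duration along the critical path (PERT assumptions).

te_Task 1 = (9 + 4·11 + 13)/6 = 66/6 = 11; σ²_Task 1 = ((13−9)/6)² = 0.444
te_Task 2 = (1 + 4·2 + 3)/6 = 12/6 = 2; σ²_Task 2 = ((3−1)/6)² = 0.111
te_Task 3 = (1 + 4·2 + 9)/6 = 18/6 = 3; σ²_Task 3 = ((9−1)/6)² = 1.778
te_Task 4 = (4 + 4·9 + 20)/6 = 60/6 = 10; σ²_Task 4 = ((20−4)/6)² = 7.111
te_Task 5 = (2 + 4·5 + 8)/6 = 30/6 = 5; σ²_Task 5 = ((8−2)/6)² = 1.000
te_Task 6 = (9 + 4·13 + 29)/6 = 90/6 = 15; σ²_Task 6 = ((29−9)/6)² = 11.111
te_Task 7 = (10 + 4·14 + 30)/6 = 96/6 = 16; σ²_Task 7 = ((30−10)/6)² = 11.111

Forward pass:
ES_Task 1 = 0; EF_Task 1 = 11
ES_Task 2 = 0; EF_Task 2 = 2
ES_Task 3 = 11; EF_Task 3 = 11+3 = 14
ES_Task 4 = 2; EF_Task 4 = 2+10 = 12
ES_Task 5 = max(EF_Task 1=11, EF_Task 2=2) = 11; EF_Task 5 = 11+5 = 16
ES_Task 6 = 2; EF_Task 6 = 2+15 = 17
ES_Task 7 = max(EF_Task 3=14, EF_Task 4=12, EF_Task 5=16, EF_Task 6=17) = 17; EF_Task 7 = 17+16 = 33
Expected project duration μ = 33 days. Critical path: Task 2 → Task 6 → Task 7.

Variance along critical path = 0.111 + 11.111 + 11.111 = 22.333
σ = √22.333 = 4.726 days

4.73 days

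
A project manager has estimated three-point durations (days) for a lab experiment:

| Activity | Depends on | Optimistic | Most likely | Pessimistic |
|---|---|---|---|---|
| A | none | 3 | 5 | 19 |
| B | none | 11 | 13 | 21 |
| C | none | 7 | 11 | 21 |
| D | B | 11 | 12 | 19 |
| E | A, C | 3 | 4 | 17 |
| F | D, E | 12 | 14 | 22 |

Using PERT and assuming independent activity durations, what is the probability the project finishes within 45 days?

te_A = (3 + 4·5 + 19)/6 = 42/6 = 7; σ²_A = ((19−3)/6)² = 7.111
te_B = (11 + 4·13 + 21)/6 = 84/6 = 14; σ²_B = ((21−11)/6)² = 2.778
te_C = (7 + 4·11 + 21)/6 = 72/6 = 12; σ²_C = ((21−7)/6)² = 5.444
te_D = (11 + 4·12 + 19)/6 = 78/6 = 13; σ²_D = ((19−11)/6)² = 1.778
te_E = (3 + 4·4 + 17)/6 = 36/6 = 6; σ²_E = ((17−3)/6)² = 5.444
te_F = (12 + 4·14 + 22)/6 = 90/6 = 15; σ²_F = ((22−12)/6)² = 2.778

Forward pass:
ES_A = 0; EF_A = 7
ES_B = 0; EF_B = 14
ES_C = 0; EF_C = 12
ES_D = 14; EF_D = 14+13 = 27
ES_E = max(EF_A=7, EF_C=12) = 12; EF_E = 12+6 = 18
ES_F = max(EF_D=27, EF_E=18) = 27; EF_F = 27+15 = 42
Expected project duration μ = 42 days. Critical path: B → D → F.

Variance along critical path = 2.778 + 1.778 + 2.778 = 7.333; σ = √7.333 = 2.708 days.
Z = (45 − 42) / 2.708 = 1.108
P(T ≤ 45) = Φ(1.108) ≈ 0.866

0.866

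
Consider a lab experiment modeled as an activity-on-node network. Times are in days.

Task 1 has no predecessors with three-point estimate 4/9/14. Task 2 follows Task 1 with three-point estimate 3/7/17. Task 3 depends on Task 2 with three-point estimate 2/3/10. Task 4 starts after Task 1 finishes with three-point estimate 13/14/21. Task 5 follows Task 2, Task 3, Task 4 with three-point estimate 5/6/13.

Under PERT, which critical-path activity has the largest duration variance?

te_Task 1 = (4 + 4·9 + 14)/6 = 54/6 = 9; σ²_Task 1 = ((14−4)/6)² = 2.778
te_Task 2 = (3 + 4·7 + 17)/6 = 48/6 = 8; σ²_Task 2 = ((17−3)/6)² = 5.444
te_Task 3 = (2 + 4·3 + 10)/6 = 24/6 = 4; σ²_Task 3 = ((10−2)/6)² = 1.778
te_Task 4 = (13 + 4·14 + 21)/6 = 90/6 = 15; σ²_Task 4 = ((21−13)/6)² = 1.778
te_Task 5 = (5 + 4·6 + 13)/6 = 42/6 = 7; σ²_Task 5 = ((13−5)/6)² = 1.778

Forward pass:
ES_Task 1 = 0; EF_Task 1 = 9
ES_Task 2 = 9; EF_Task 2 = 9+8 = 17
ES_Task 3 = 17; EF_Task 3 = 17+4 = 21
ES_Task 4 = 9; EF_Task 4 = 9+15 = 24
ES_Task 5 = max(EF_Task 2=17, EF_Task 3=21, EF_Task 4=24) = 24; EF_Task 5 = 24+7 = 31
Expected project duration μ = 31 days. Critical path: Task 1 → Task 4 → Task 5.

Variances on critical path: σ²_Task 1=2.778, σ²_Task 4=1.778, σ²_Task 5=1.778.
Largest is σ²_Task 1 = 2.778.

Task 1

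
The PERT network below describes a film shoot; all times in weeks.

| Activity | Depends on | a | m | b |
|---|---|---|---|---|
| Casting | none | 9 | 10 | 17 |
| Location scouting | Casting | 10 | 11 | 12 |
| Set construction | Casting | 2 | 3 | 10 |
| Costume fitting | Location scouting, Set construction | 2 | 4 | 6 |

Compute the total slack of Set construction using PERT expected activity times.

7 weeks

te_Casting = (9 + 4·10 + 17)/6 = 66/6 = 11
te_Location scouting = (10 + 4·11 + 12)/6 = 66/6 = 11
te_Set construction = (2 + 4·3 + 10)/6 = 24/6 = 4
te_Costume fitting = (2 + 4·4 + 6)/6 = 24/6 = 4

Forward pass:
ES_Casting = 0; EF_Casting = 11
ES_Location scouting = 11; EF_Location scouting = 11+11 = 22
ES_Set construction = 11; EF_Set construction = 11+4 = 15
ES_Costume fitting = max(EF_Location scouting=22, EF_Set construction=15) = 22; EF_Costume fitting = 22+4 = 26
Expected project duration μ = 26 weeks. Critical path: Casting → Location scouting → Costume fitting.

Backward pass:
LF_Costume fitting = 26; LS_Costume fitting = 26−4 = 22
LF_Set construction = LS_Costume fitting = 22; LS_Set construction = 22−4 = 18
LF_Location scouting = LS_Costume fitting = 22; LS_Location scouting = 22−11 = 11
LF_Casting = min(LS_Location scouting=11, LS_Set construction=18) = 11; LS_Casting = 11−11 = 0
Slack_Set construction = LS_Set construction − ES_Set construction = 18 − 11 = 7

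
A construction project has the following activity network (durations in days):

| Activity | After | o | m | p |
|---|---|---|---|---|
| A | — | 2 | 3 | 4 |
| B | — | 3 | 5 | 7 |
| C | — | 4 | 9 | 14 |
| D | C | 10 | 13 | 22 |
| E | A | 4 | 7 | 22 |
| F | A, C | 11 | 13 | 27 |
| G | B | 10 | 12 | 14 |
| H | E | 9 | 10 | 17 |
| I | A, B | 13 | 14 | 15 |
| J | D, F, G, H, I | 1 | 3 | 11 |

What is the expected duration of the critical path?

28 days

te_A = (2 + 4·3 + 4)/6 = 18/6 = 3
te_B = (3 + 4·5 + 7)/6 = 30/6 = 5
te_C = (4 + 4·9 + 14)/6 = 54/6 = 9
te_D = (10 + 4·13 + 22)/6 = 84/6 = 14
te_E = (4 + 4·7 + 22)/6 = 54/6 = 9
te_F = (11 + 4·13 + 27)/6 = 90/6 = 15
te_G = (10 + 4·12 + 14)/6 = 72/6 = 12
te_H = (9 + 4·10 + 17)/6 = 66/6 = 11
te_I = (13 + 4·14 + 15)/6 = 84/6 = 14
te_J = (1 + 4·3 + 11)/6 = 24/6 = 4

Forward pass:
ES_A = 0; EF_A = 3
ES_B = 0; EF_B = 5
ES_C = 0; EF_C = 9
ES_D = 9; EF_D = 9+14 = 23
ES_E = 3; EF_E = 3+9 = 12
ES_F = max(EF_A=3, EF_C=9) = 9; EF_F = 9+15 = 24
ES_G = 5; EF_G = 5+12 = 17
ES_H = 12; EF_H = 12+11 = 23
ES_I = max(EF_A=3, EF_B=5) = 5; EF_I = 5+14 = 19
ES_J = max(EF_D=23, EF_F=24, EF_G=17, EF_H=23, EF_I=19) = 24; EF_J = 24+4 = 28
Expected project duration μ = 28 days. Critical path: C → F → J.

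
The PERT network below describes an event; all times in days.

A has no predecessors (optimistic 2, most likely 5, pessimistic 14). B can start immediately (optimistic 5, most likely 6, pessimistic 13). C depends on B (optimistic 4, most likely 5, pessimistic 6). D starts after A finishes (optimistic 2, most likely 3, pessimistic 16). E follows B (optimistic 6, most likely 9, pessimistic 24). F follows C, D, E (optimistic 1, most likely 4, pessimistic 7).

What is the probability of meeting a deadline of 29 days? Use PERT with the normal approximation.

te_A = (2 + 4·5 + 14)/6 = 36/6 = 6; σ²_A = ((14−2)/6)² = 4.000
te_B = (5 + 4·6 + 13)/6 = 42/6 = 7; σ²_B = ((13−5)/6)² = 1.778
te_C = (4 + 4·5 + 6)/6 = 30/6 = 5; σ²_C = ((6−4)/6)² = 0.111
te_D = (2 + 4·3 + 16)/6 = 30/6 = 5; σ²_D = ((16−2)/6)² = 5.444
te_E = (6 + 4·9 + 24)/6 = 66/6 = 11; σ²_E = ((24−6)/6)² = 9.000
te_F = (1 + 4·4 + 7)/6 = 24/6 = 4; σ²_F = ((7−1)/6)² = 1.000

Forward pass:
ES_A = 0; EF_A = 6
ES_B = 0; EF_B = 7
ES_C = 7; EF_C = 7+5 = 12
ES_D = 6; EF_D = 6+5 = 11
ES_E = 7; EF_E = 7+11 = 18
ES_F = max(EF_C=12, EF_D=11, EF_E=18) = 18; EF_F = 18+4 = 22
Expected project duration μ = 22 days. Critical path: B → E → F.

Variance along critical path = 1.778 + 9.000 + 1.000 = 11.778; σ = √11.778 = 3.432 days.
Z = (29 − 22) / 3.432 = 2.040
P(T ≤ 29) = Φ(2.040) ≈ 0.979

0.979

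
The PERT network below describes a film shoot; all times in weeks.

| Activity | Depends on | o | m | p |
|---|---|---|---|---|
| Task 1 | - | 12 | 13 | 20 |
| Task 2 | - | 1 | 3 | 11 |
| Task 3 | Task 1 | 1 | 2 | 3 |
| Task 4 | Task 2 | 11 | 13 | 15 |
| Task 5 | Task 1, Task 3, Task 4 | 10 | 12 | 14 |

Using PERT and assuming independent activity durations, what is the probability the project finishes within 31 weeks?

0.852

te_Task 1 = (12 + 4·13 + 20)/6 = 84/6 = 14; σ²_Task 1 = ((20−12)/6)² = 1.778
te_Task 2 = (1 + 4·3 + 11)/6 = 24/6 = 4; σ²_Task 2 = ((11−1)/6)² = 2.778
te_Task 3 = (1 + 4·2 + 3)/6 = 12/6 = 2; σ²_Task 3 = ((3−1)/6)² = 0.111
te_Task 4 = (11 + 4·13 + 15)/6 = 78/6 = 13; σ²_Task 4 = ((15−11)/6)² = 0.444
te_Task 5 = (10 + 4·12 + 14)/6 = 72/6 = 12; σ²_Task 5 = ((14−10)/6)² = 0.444

Forward pass:
ES_Task 1 = 0; EF_Task 1 = 14
ES_Task 2 = 0; EF_Task 2 = 4
ES_Task 3 = 14; EF_Task 3 = 14+2 = 16
ES_Task 4 = 4; EF_Task 4 = 4+13 = 17
ES_Task 5 = max(EF_Task 1=14, EF_Task 3=16, EF_Task 4=17) = 17; EF_Task 5 = 17+12 = 29
Expected project duration μ = 29 weeks. Critical path: Task 2 → Task 4 → Task 5.

Variance along critical path = 2.778 + 0.444 + 0.444 = 3.667; σ = √3.667 = 1.915 weeks.
Z = (31 − 29) / 1.915 = 1.044
P(T ≤ 31) = Φ(1.044) ≈ 0.852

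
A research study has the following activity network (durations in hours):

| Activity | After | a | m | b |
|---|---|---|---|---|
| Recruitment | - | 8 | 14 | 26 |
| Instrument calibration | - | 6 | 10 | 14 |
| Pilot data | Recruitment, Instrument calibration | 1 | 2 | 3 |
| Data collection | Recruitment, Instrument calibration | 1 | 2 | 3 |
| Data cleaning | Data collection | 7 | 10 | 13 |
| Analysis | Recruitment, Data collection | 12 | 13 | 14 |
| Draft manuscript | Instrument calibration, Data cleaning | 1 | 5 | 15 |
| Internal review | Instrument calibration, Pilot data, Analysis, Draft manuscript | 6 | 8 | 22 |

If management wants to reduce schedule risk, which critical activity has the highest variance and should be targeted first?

Recruitment

te_Recruitment = (8 + 4·14 + 26)/6 = 90/6 = 15; σ²_Recruitment = ((26−8)/6)² = 9.000
te_Instrument calibration = (6 + 4·10 + 14)/6 = 60/6 = 10; σ²_Instrument calibration = ((14−6)/6)² = 1.778
te_Pilot data = (1 + 4·2 + 3)/6 = 12/6 = 2; σ²_Pilot data = ((3−1)/6)² = 0.111
te_Data collection = (1 + 4·2 + 3)/6 = 12/6 = 2; σ²_Data collection = ((3−1)/6)² = 0.111
te_Data cleaning = (7 + 4·10 + 13)/6 = 60/6 = 10; σ²_Data cleaning = ((13−7)/6)² = 1.000
te_Analysis = (12 + 4·13 + 14)/6 = 78/6 = 13; σ²_Analysis = ((14−12)/6)² = 0.111
te_Draft manuscript = (1 + 4·5 + 15)/6 = 36/6 = 6; σ²_Draft manuscript = ((15−1)/6)² = 5.444
te_Internal review = (6 + 4·8 + 22)/6 = 60/6 = 10; σ²_Internal review = ((22−6)/6)² = 7.111

Forward pass:
ES_Recruitment = 0; EF_Recruitment = 15
ES_Instrument calibration = 0; EF_Instrument calibration = 10
ES_Pilot data = max(EF_Recruitment=15, EF_Instrument calibration=10) = 15; EF_Pilot data = 15+2 = 17
ES_Data collection = max(EF_Recruitment=15, EF_Instrument calibration=10) = 15; EF_Data collection = 15+2 = 17
ES_Data cleaning = 17; EF_Data cleaning = 17+10 = 27
ES_Analysis = max(EF_Recruitment=15, EF_Data collection=17) = 17; EF_Analysis = 17+13 = 30
ES_Draft manuscript = max(EF_Instrument calibration=10, EF_Data cleaning=27) = 27; EF_Draft manuscript = 27+6 = 33
ES_Internal review = max(EF_Instrument calibration=10, EF_Pilot data=17, EF_Analysis=30, EF_Draft manuscript=33) = 33; EF_Internal review = 33+10 = 43
Expected project duration μ = 43 hours. Critical path: Recruitment → Data collection → Data cleaning → Draft manuscript → Internal review.

Variances on critical path: σ²_Recruitment=9.000, σ²_Data collection=0.111, σ²_Data cleaning=1.000, σ²_Draft manuscript=5.444, σ²_Internal review=7.111.
Largest is σ²_Recruitment = 9.000.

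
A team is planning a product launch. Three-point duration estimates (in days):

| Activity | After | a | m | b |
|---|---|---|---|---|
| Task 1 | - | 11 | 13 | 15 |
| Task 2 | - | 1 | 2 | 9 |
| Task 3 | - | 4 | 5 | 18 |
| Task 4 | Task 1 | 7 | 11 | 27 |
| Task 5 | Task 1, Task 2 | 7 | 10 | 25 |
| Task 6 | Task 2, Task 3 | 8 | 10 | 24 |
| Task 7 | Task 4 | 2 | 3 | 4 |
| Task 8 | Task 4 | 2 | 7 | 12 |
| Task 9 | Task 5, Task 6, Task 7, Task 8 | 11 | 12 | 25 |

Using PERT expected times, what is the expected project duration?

47 days

te_Task 1 = (11 + 4·13 + 15)/6 = 78/6 = 13
te_Task 2 = (1 + 4·2 + 9)/6 = 18/6 = 3
te_Task 3 = (4 + 4·5 + 18)/6 = 42/6 = 7
te_Task 4 = (7 + 4·11 + 27)/6 = 78/6 = 13
te_Task 5 = (7 + 4·10 + 25)/6 = 72/6 = 12
te_Task 6 = (8 + 4·10 + 24)/6 = 72/6 = 12
te_Task 7 = (2 + 4·3 + 4)/6 = 18/6 = 3
te_Task 8 = (2 + 4·7 + 12)/6 = 42/6 = 7
te_Task 9 = (11 + 4·12 + 25)/6 = 84/6 = 14

Forward pass:
ES_Task 1 = 0; EF_Task 1 = 13
ES_Task 2 = 0; EF_Task 2 = 3
ES_Task 3 = 0; EF_Task 3 = 7
ES_Task 4 = 13; EF_Task 4 = 13+13 = 26
ES_Task 5 = max(EF_Task 1=13, EF_Task 2=3) = 13; EF_Task 5 = 13+12 = 25
ES_Task 6 = max(EF_Task 2=3, EF_Task 3=7) = 7; EF_Task 6 = 7+12 = 19
ES_Task 7 = 26; EF_Task 7 = 26+3 = 29
ES_Task 8 = 26; EF_Task 8 = 26+7 = 33
ES_Task 9 = max(EF_Task 5=25, EF_Task 6=19, EF_Task 7=29, EF_Task 8=33) = 33; EF_Task 9 = 33+14 = 47
Expected project duration μ = 47 days. Critical path: Task 1 → Task 4 → Task 8 → Task 9.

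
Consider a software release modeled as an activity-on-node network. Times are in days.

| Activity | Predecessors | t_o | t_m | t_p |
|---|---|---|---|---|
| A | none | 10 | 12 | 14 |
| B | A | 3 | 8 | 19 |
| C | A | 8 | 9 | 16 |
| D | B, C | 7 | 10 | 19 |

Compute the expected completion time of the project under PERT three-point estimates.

33 days

te_A = (10 + 4·12 + 14)/6 = 72/6 = 12
te_B = (3 + 4·8 + 19)/6 = 54/6 = 9
te_C = (8 + 4·9 + 16)/6 = 60/6 = 10
te_D = (7 + 4·10 + 19)/6 = 66/6 = 11

Forward pass:
ES_A = 0; EF_A = 12
ES_B = 12; EF_B = 12+9 = 21
ES_C = 12; EF_C = 12+10 = 22
ES_D = max(EF_B=21, EF_C=22) = 22; EF_D = 22+11 = 33
Expected project duration μ = 33 days. Critical path: A → C → D.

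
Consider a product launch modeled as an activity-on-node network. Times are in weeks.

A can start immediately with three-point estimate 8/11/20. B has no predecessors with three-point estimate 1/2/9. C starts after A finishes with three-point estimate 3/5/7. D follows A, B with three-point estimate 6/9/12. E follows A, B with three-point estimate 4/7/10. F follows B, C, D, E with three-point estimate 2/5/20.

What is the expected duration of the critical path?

28 weeks

te_A = (8 + 4·11 + 20)/6 = 72/6 = 12
te_B = (1 + 4·2 + 9)/6 = 18/6 = 3
te_C = (3 + 4·5 + 7)/6 = 30/6 = 5
te_D = (6 + 4·9 + 12)/6 = 54/6 = 9
te_E = (4 + 4·7 + 10)/6 = 42/6 = 7
te_F = (2 + 4·5 + 20)/6 = 42/6 = 7

Forward pass:
ES_A = 0; EF_A = 12
ES_B = 0; EF_B = 3
ES_C = 12; EF_C = 12+5 = 17
ES_D = max(EF_A=12, EF_B=3) = 12; EF_D = 12+9 = 21
ES_E = max(EF_A=12, EF_B=3) = 12; EF_E = 12+7 = 19
ES_F = max(EF_B=3, EF_C=17, EF_D=21, EF_E=19) = 21; EF_F = 21+7 = 28
Expected project duration μ = 28 weeks. Critical path: A → D → F.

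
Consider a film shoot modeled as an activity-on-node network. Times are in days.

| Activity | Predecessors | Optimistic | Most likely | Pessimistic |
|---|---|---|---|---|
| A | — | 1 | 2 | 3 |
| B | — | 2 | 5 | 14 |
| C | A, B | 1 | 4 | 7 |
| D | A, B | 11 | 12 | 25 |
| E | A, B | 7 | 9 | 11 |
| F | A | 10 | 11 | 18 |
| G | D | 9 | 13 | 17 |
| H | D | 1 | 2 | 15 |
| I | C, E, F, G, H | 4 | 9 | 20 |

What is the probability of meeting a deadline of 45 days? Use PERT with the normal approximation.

te_A = (1 + 4·2 + 3)/6 = 12/6 = 2; σ²_A = ((3−1)/6)² = 0.111
te_B = (2 + 4·5 + 14)/6 = 36/6 = 6; σ²_B = ((14−2)/6)² = 4.000
te_C = (1 + 4·4 + 7)/6 = 24/6 = 4; σ²_C = ((7−1)/6)² = 1.000
te_D = (11 + 4·12 + 25)/6 = 84/6 = 14; σ²_D = ((25−11)/6)² = 5.444
te_E = (7 + 4·9 + 11)/6 = 54/6 = 9; σ²_E = ((11−7)/6)² = 0.444
te_F = (10 + 4·11 + 18)/6 = 72/6 = 12; σ²_F = ((18−10)/6)² = 1.778
te_G = (9 + 4·13 + 17)/6 = 78/6 = 13; σ²_G = ((17−9)/6)² = 1.778
te_H = (1 + 4·2 + 15)/6 = 24/6 = 4; σ²_H = ((15−1)/6)² = 5.444
te_I = (4 + 4·9 + 20)/6 = 60/6 = 10; σ²_I = ((20−4)/6)² = 7.111

Forward pass:
ES_A = 0; EF_A = 2
ES_B = 0; EF_B = 6
ES_C = max(EF_A=2, EF_B=6) = 6; EF_C = 6+4 = 10
ES_D = max(EF_A=2, EF_B=6) = 6; EF_D = 6+14 = 20
ES_E = max(EF_A=2, EF_B=6) = 6; EF_E = 6+9 = 15
ES_F = 2; EF_F = 2+12 = 14
ES_G = 20; EF_G = 20+13 = 33
ES_H = 20; EF_H = 20+4 = 24
ES_I = max(EF_C=10, EF_E=15, EF_F=14, EF_G=33, EF_H=24) = 33; EF_I = 33+10 = 43
Expected project duration μ = 43 days. Critical path: B → D → G → I.

Variance along critical path = 4.000 + 5.444 + 1.778 + 7.111 = 18.333; σ = √18.333 = 4.282 days.
Z = (45 − 43) / 4.282 = 0.467
P(T ≤ 45) = Φ(0.467) ≈ 0.680

0.680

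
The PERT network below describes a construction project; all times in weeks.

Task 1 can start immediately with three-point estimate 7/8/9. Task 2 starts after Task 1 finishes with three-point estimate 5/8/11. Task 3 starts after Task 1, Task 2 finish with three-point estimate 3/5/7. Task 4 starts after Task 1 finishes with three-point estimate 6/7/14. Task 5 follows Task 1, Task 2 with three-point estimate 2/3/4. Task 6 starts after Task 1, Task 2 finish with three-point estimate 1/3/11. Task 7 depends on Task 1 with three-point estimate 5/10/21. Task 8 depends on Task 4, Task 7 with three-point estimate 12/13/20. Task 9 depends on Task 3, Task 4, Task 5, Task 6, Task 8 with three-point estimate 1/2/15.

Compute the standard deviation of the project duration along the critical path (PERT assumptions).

te_Task 1 = (7 + 4·8 + 9)/6 = 48/6 = 8; σ²_Task 1 = ((9−7)/6)² = 0.111
te_Task 2 = (5 + 4·8 + 11)/6 = 48/6 = 8; σ²_Task 2 = ((11−5)/6)² = 1.000
te_Task 3 = (3 + 4·5 + 7)/6 = 30/6 = 5; σ²_Task 3 = ((7−3)/6)² = 0.444
te_Task 4 = (6 + 4·7 + 14)/6 = 48/6 = 8; σ²_Task 4 = ((14−6)/6)² = 1.778
te_Task 5 = (2 + 4·3 + 4)/6 = 18/6 = 3; σ²_Task 5 = ((4−2)/6)² = 0.111
te_Task 6 = (1 + 4·3 + 11)/6 = 24/6 = 4; σ²_Task 6 = ((11−1)/6)² = 2.778
te_Task 7 = (5 + 4·10 + 21)/6 = 66/6 = 11; σ²_Task 7 = ((21−5)/6)² = 7.111
te_Task 8 = (12 + 4·13 + 20)/6 = 84/6 = 14; σ²_Task 8 = ((20−12)/6)² = 1.778
te_Task 9 = (1 + 4·2 + 15)/6 = 24/6 = 4; σ²_Task 9 = ((15−1)/6)² = 5.444

Forward pass:
ES_Task 1 = 0; EF_Task 1 = 8
ES_Task 2 = 8; EF_Task 2 = 8+8 = 16
ES_Task 3 = max(EF_Task 1=8, EF_Task 2=16) = 16; EF_Task 3 = 16+5 = 21
ES_Task 4 = 8; EF_Task 4 = 8+8 = 16
ES_Task 5 = max(EF_Task 1=8, EF_Task 2=16) = 16; EF_Task 5 = 16+3 = 19
ES_Task 6 = max(EF_Task 1=8, EF_Task 2=16) = 16; EF_Task 6 = 16+4 = 20
ES_Task 7 = 8; EF_Task 7 = 8+11 = 19
ES_Task 8 = max(EF_Task 4=16, EF_Task 7=19) = 19; EF_Task 8 = 19+14 = 33
ES_Task 9 = max(EF_Task 3=21, EF_Task 4=16, EF_Task 5=19, EF_Task 6=20, EF_Task 8=33) = 33; EF_Task 9 = 33+4 = 37
Expected project duration μ = 37 weeks. Critical path: Task 1 → Task 7 → Task 8 → Task 9.

Variance along critical path = 0.111 + 7.111 + 1.778 + 5.444 = 14.444
σ = √14.444 = 3.801 weeks

3.80 weeks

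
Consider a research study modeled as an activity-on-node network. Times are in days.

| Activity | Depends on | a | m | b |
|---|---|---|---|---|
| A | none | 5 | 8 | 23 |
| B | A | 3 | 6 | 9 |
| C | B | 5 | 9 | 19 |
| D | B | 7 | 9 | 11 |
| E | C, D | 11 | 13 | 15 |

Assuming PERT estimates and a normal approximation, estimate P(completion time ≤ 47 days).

0.978

te_A = (5 + 4·8 + 23)/6 = 60/6 = 10; σ²_A = ((23−5)/6)² = 9.000
te_B = (3 + 4·6 + 9)/6 = 36/6 = 6; σ²_B = ((9−3)/6)² = 1.000
te_C = (5 + 4·9 + 19)/6 = 60/6 = 10; σ²_C = ((19−5)/6)² = 5.444
te_D = (7 + 4·9 + 11)/6 = 54/6 = 9; σ²_D = ((11−7)/6)² = 0.444
te_E = (11 + 4·13 + 15)/6 = 78/6 = 13; σ²_E = ((15−11)/6)² = 0.444

Forward pass:
ES_A = 0; EF_A = 10
ES_B = 10; EF_B = 10+6 = 16
ES_C = 16; EF_C = 16+10 = 26
ES_D = 16; EF_D = 16+9 = 25
ES_E = max(EF_C=26, EF_D=25) = 26; EF_E = 26+13 = 39
Expected project duration μ = 39 days. Critical path: A → B → C → E.

Variance along critical path = 9.000 + 1.000 + 5.444 + 0.444 = 15.889; σ = √15.889 = 3.986 days.
Z = (47 − 39) / 3.986 = 2.007
P(T ≤ 47) = Φ(2.007) ≈ 0.978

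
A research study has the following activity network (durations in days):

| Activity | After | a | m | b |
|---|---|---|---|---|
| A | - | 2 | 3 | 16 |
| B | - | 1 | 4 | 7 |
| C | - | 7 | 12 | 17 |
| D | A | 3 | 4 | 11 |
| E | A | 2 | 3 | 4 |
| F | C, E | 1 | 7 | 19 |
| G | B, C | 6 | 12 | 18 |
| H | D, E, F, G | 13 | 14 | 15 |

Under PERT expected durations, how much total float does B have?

8 days

te_A = (2 + 4·3 + 16)/6 = 30/6 = 5
te_B = (1 + 4·4 + 7)/6 = 24/6 = 4
te_C = (7 + 4·12 + 17)/6 = 72/6 = 12
te_D = (3 + 4·4 + 11)/6 = 30/6 = 5
te_E = (2 + 4·3 + 4)/6 = 18/6 = 3
te_F = (1 + 4·7 + 19)/6 = 48/6 = 8
te_G = (6 + 4·12 + 18)/6 = 72/6 = 12
te_H = (13 + 4·14 + 15)/6 = 84/6 = 14

Forward pass:
ES_A = 0; EF_A = 5
ES_B = 0; EF_B = 4
ES_C = 0; EF_C = 12
ES_D = 5; EF_D = 5+5 = 10
ES_E = 5; EF_E = 5+3 = 8
ES_F = max(EF_C=12, EF_E=8) = 12; EF_F = 12+8 = 20
ES_G = max(EF_B=4, EF_C=12) = 12; EF_G = 12+12 = 24
ES_H = max(EF_D=10, EF_E=8, EF_F=20, EF_G=24) = 24; EF_H = 24+14 = 38
Expected project duration μ = 38 days. Critical path: C → G → H.

Backward pass:
LF_H = 38; LS_H = 38−14 = 24
LF_G = LS_H = 24; LS_G = 24−12 = 12
LF_F = LS_H = 24; LS_F = 24−8 = 16
LF_E = min(LS_F=16, LS_H=24) = 16; LS_E = 16−3 = 13
LF_D = LS_H = 24; LS_D = 24−5 = 19
LF_C = min(LS_F=16, LS_G=12) = 12; LS_C = 12−12 = 0
LF_B = LS_G = 12; LS_B = 12−4 = 8
LF_A = min(LS_D=19, LS_E=13) = 13; LS_A = 13−5 = 8
Slack_B = LS_B − ES_B = 8 − 0 = 8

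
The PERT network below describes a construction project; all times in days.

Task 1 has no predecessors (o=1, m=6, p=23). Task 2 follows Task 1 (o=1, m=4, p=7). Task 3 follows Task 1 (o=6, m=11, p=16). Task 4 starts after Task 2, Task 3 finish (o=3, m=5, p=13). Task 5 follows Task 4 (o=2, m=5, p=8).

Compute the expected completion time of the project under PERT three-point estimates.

te_Task 1 = (1 + 4·6 + 23)/6 = 48/6 = 8
te_Task 2 = (1 + 4·4 + 7)/6 = 24/6 = 4
te_Task 3 = (6 + 4·11 + 16)/6 = 66/6 = 11
te_Task 4 = (3 + 4·5 + 13)/6 = 36/6 = 6
te_Task 5 = (2 + 4·5 + 8)/6 = 30/6 = 5

Forward pass:
ES_Task 1 = 0; EF_Task 1 = 8
ES_Task 2 = 8; EF_Task 2 = 8+4 = 12
ES_Task 3 = 8; EF_Task 3 = 8+11 = 19
ES_Task 4 = max(EF_Task 2=12, EF_Task 3=19) = 19; EF_Task 4 = 19+6 = 25
ES_Task 5 = 25; EF_Task 5 = 25+5 = 30
Expected project duration μ = 30 days. Critical path: Task 1 → Task 3 → Task 4 → Task 5.

30 days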